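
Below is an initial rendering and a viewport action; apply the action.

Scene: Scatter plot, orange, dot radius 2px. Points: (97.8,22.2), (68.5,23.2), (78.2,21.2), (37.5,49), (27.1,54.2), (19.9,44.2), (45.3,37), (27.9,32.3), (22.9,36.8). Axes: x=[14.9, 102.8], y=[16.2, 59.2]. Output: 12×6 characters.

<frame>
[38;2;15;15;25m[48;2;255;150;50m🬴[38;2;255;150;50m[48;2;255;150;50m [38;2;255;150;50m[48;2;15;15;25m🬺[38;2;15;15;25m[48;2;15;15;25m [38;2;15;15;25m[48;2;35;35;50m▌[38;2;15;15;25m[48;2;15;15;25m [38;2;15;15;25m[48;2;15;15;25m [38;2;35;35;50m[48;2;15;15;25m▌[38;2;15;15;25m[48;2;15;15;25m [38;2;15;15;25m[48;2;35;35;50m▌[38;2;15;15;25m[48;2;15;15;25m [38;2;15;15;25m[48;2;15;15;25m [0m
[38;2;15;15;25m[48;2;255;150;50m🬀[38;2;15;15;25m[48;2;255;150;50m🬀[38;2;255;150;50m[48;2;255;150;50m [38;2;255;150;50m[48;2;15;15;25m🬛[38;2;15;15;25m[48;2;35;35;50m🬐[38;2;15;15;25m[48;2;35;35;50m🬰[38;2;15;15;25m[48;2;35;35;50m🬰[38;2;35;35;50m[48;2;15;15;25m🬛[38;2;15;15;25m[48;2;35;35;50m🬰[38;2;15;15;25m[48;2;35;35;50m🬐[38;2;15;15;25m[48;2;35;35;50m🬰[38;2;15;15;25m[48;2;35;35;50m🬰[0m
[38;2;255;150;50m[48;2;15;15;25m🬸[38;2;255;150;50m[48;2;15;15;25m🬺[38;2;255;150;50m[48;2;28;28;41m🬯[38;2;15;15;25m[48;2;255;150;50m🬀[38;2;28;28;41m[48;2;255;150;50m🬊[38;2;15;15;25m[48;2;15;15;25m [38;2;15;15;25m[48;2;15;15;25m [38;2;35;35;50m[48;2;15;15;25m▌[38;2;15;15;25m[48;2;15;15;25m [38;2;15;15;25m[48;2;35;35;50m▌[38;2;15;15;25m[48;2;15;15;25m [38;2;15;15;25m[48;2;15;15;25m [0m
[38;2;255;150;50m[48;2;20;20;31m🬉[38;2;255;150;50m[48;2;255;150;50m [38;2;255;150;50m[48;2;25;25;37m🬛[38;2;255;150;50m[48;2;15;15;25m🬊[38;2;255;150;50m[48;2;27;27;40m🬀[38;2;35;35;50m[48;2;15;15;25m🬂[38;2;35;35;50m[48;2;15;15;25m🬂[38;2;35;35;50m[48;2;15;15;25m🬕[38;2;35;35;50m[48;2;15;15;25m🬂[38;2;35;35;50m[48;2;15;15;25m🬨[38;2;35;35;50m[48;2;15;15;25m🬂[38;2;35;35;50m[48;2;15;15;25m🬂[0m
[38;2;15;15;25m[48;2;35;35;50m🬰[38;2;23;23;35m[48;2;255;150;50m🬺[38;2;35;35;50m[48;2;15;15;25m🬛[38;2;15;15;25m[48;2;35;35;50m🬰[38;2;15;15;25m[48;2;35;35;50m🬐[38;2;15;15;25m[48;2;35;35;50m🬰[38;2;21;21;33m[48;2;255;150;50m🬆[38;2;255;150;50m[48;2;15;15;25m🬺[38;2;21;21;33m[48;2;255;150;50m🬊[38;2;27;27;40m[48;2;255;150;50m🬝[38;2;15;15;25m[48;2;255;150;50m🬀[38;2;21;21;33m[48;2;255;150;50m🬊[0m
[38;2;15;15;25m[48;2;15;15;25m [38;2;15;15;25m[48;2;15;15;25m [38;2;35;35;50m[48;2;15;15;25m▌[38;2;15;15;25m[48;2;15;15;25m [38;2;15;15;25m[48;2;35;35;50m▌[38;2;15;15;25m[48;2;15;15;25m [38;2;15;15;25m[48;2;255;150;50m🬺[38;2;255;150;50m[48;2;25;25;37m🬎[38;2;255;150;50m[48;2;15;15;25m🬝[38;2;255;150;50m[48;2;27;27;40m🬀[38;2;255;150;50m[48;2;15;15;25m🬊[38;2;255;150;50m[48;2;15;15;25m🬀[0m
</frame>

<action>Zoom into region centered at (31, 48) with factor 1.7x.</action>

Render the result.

<frame>
[38;2;15;15;25m[48;2;15;15;25m [38;2;15;15;25m[48;2;15;15;25m [38;2;35;35;50m[48;2;15;15;25m▌[38;2;15;15;25m[48;2;15;15;25m [38;2;23;23;35m[48;2;255;150;50m🬝[38;2;15;15;25m[48;2;15;15;25m [38;2;15;15;25m[48;2;15;15;25m [38;2;35;35;50m[48;2;15;15;25m▌[38;2;15;15;25m[48;2;15;15;25m [38;2;15;15;25m[48;2;35;35;50m▌[38;2;15;15;25m[48;2;15;15;25m [38;2;15;15;25m[48;2;15;15;25m [0m
[38;2;15;15;25m[48;2;35;35;50m🬰[38;2;15;15;25m[48;2;35;35;50m🬰[38;2;35;35;50m[48;2;15;15;25m🬛[38;2;19;19;30m[48;2;255;150;50m🬴[38;2;255;150;50m[48;2;255;150;50m [38;2;255;150;50m[48;2;15;15;25m🬛[38;2;15;15;25m[48;2;35;35;50m🬰[38;2;27;27;40m[48;2;255;150;50m🬬[38;2;15;15;25m[48;2;35;35;50m🬰[38;2;15;15;25m[48;2;35;35;50m🬐[38;2;15;15;25m[48;2;35;35;50m🬰[38;2;15;15;25m[48;2;35;35;50m🬰[0m
[38;2;15;15;25m[48;2;15;15;25m [38;2;15;15;25m[48;2;15;15;25m [38;2;35;35;50m[48;2;15;15;25m▌[38;2;15;15;25m[48;2;15;15;25m [38;2;23;23;35m[48;2;255;150;50m🬺[38;2;15;15;25m[48;2;15;15;25m [38;2;15;15;25m[48;2;255;150;50m🬐[38;2;255;150;50m[48;2;255;150;50m [38;2;15;15;25m[48;2;255;150;50m🬸[38;2;15;15;25m[48;2;35;35;50m▌[38;2;15;15;25m[48;2;15;15;25m [38;2;15;15;25m[48;2;15;15;25m [0m
[38;2;35;35;50m[48;2;15;15;25m🬂[38;2;35;35;50m[48;2;15;15;25m🬂[38;2;35;35;50m[48;2;255;150;50m🬆[38;2;255;150;50m[48;2;35;35;50m🬺[38;2;31;31;45m[48;2;255;150;50m🬬[38;2;35;35;50m[48;2;15;15;25m🬂[38;2;35;35;50m[48;2;15;15;25m🬂[38;2;255;150;50m[48;2;27;27;40m🬀[38;2;35;35;50m[48;2;15;15;25m🬂[38;2;35;35;50m[48;2;15;15;25m🬨[38;2;35;35;50m[48;2;15;15;25m🬂[38;2;35;35;50m[48;2;15;15;25m🬂[0m
[38;2;15;15;25m[48;2;35;35;50m🬰[38;2;15;15;25m[48;2;35;35;50m🬰[38;2;255;150;50m[48;2;31;31;45m🬁[38;2;255;150;50m[48;2;25;25;37m🬥[38;2;15;15;25m[48;2;35;35;50m🬐[38;2;15;15;25m[48;2;35;35;50m🬰[38;2;15;15;25m[48;2;35;35;50m🬰[38;2;35;35;50m[48;2;15;15;25m🬛[38;2;21;21;33m[48;2;255;150;50m🬆[38;2;31;31;45m[48;2;255;150;50m🬬[38;2;15;15;25m[48;2;35;35;50m🬰[38;2;15;15;25m[48;2;35;35;50m🬰[0m
[38;2;15;15;25m[48;2;15;15;25m [38;2;15;15;25m[48;2;15;15;25m [38;2;27;27;40m[48;2;255;150;50m🬴[38;2;255;150;50m[48;2;255;150;50m [38;2;255;150;50m[48;2;35;35;50m🬛[38;2;15;15;25m[48;2;15;15;25m [38;2;15;15;25m[48;2;15;15;25m [38;2;255;150;50m[48;2;27;27;40m🬁[38;2;255;150;50m[48;2;15;15;25m🬬[38;2;255;150;50m[48;2;28;28;41m🬆[38;2;15;15;25m[48;2;15;15;25m [38;2;15;15;25m[48;2;15;15;25m [0m
</frame>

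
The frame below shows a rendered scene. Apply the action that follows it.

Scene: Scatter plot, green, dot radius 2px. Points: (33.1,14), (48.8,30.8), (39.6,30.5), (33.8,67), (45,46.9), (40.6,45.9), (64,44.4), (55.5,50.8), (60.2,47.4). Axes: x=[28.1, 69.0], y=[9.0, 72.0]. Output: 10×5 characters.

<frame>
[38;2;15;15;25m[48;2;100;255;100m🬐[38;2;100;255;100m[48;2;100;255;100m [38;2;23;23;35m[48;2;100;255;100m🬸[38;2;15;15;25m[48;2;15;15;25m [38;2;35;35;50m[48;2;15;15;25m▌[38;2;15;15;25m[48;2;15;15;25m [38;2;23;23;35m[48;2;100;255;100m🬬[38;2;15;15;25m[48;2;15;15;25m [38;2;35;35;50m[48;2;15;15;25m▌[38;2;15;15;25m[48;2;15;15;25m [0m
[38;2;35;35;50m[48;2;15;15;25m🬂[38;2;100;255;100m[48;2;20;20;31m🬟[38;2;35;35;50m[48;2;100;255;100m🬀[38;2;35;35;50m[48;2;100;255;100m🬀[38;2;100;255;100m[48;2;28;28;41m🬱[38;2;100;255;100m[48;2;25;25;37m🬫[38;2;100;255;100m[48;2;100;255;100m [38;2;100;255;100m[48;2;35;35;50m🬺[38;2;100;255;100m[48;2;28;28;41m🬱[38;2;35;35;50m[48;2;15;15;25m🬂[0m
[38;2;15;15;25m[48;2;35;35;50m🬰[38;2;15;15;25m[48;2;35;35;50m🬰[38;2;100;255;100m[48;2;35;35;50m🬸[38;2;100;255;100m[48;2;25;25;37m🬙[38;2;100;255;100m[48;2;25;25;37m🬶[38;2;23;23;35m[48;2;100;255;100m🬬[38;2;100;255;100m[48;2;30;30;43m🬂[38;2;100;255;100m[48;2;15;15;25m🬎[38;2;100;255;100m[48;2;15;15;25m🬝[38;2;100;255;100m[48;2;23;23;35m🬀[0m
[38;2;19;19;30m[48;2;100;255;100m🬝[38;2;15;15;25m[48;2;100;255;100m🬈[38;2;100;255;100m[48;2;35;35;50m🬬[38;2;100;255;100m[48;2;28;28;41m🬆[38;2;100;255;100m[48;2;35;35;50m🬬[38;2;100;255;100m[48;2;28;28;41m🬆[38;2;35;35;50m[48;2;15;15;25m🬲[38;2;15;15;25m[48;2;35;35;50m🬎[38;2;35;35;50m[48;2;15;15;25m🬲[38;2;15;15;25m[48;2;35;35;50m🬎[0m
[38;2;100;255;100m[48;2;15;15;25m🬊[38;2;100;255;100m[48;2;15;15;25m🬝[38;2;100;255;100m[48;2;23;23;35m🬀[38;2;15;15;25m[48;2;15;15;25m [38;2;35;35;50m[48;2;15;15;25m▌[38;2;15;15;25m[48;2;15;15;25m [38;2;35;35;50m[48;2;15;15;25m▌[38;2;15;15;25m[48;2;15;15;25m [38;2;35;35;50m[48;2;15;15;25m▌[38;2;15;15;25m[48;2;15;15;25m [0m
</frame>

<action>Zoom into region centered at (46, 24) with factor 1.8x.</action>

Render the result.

<frame>
[38;2;15;15;25m[48;2;15;15;25m [38;2;15;15;25m[48;2;15;15;25m [38;2;23;23;35m[48;2;100;255;100m🬬[38;2;15;15;25m[48;2;15;15;25m [38;2;35;35;50m[48;2;15;15;25m▌[38;2;15;15;25m[48;2;100;255;100m🬝[38;2;35;35;50m[48;2;15;15;25m▌[38;2;15;15;25m[48;2;15;15;25m [38;2;35;35;50m[48;2;15;15;25m▌[38;2;15;15;25m[48;2;15;15;25m [0m
[38;2;35;35;50m[48;2;15;15;25m🬂[38;2;100;255;100m[48;2;25;25;37m🬫[38;2;100;255;100m[48;2;100;255;100m [38;2;100;255;100m[48;2;23;23;35m🬃[38;2;100;255;100m[48;2;31;31;45m🬇[38;2;100;255;100m[48;2;100;255;100m [38;2;100;255;100m[48;2;25;25;37m🬛[38;2;35;35;50m[48;2;15;15;25m🬂[38;2;35;35;50m[48;2;15;15;25m🬕[38;2;35;35;50m[48;2;15;15;25m🬂[0m
[38;2;15;15;25m[48;2;35;35;50m🬰[38;2;15;15;25m[48;2;35;35;50m🬰[38;2;100;255;100m[48;2;27;27;40m🬀[38;2;15;15;25m[48;2;35;35;50m🬰[38;2;35;35;50m[48;2;15;15;25m🬛[38;2;23;23;35m[48;2;100;255;100m🬺[38;2;35;35;50m[48;2;15;15;25m🬛[38;2;15;15;25m[48;2;35;35;50m🬰[38;2;35;35;50m[48;2;15;15;25m🬛[38;2;15;15;25m[48;2;35;35;50m🬰[0m
[38;2;15;15;25m[48;2;35;35;50m🬎[38;2;15;15;25m[48;2;35;35;50m🬎[38;2;35;35;50m[48;2;15;15;25m🬲[38;2;15;15;25m[48;2;35;35;50m🬎[38;2;35;35;50m[48;2;15;15;25m🬲[38;2;15;15;25m[48;2;35;35;50m🬎[38;2;35;35;50m[48;2;15;15;25m🬲[38;2;15;15;25m[48;2;35;35;50m🬎[38;2;35;35;50m[48;2;15;15;25m🬲[38;2;15;15;25m[48;2;35;35;50m🬎[0m
[38;2;15;15;25m[48;2;15;15;25m [38;2;15;15;25m[48;2;15;15;25m [38;2;35;35;50m[48;2;15;15;25m▌[38;2;15;15;25m[48;2;15;15;25m [38;2;35;35;50m[48;2;15;15;25m▌[38;2;15;15;25m[48;2;15;15;25m [38;2;35;35;50m[48;2;15;15;25m▌[38;2;15;15;25m[48;2;15;15;25m [38;2;35;35;50m[48;2;15;15;25m▌[38;2;15;15;25m[48;2;15;15;25m [0m
</frame>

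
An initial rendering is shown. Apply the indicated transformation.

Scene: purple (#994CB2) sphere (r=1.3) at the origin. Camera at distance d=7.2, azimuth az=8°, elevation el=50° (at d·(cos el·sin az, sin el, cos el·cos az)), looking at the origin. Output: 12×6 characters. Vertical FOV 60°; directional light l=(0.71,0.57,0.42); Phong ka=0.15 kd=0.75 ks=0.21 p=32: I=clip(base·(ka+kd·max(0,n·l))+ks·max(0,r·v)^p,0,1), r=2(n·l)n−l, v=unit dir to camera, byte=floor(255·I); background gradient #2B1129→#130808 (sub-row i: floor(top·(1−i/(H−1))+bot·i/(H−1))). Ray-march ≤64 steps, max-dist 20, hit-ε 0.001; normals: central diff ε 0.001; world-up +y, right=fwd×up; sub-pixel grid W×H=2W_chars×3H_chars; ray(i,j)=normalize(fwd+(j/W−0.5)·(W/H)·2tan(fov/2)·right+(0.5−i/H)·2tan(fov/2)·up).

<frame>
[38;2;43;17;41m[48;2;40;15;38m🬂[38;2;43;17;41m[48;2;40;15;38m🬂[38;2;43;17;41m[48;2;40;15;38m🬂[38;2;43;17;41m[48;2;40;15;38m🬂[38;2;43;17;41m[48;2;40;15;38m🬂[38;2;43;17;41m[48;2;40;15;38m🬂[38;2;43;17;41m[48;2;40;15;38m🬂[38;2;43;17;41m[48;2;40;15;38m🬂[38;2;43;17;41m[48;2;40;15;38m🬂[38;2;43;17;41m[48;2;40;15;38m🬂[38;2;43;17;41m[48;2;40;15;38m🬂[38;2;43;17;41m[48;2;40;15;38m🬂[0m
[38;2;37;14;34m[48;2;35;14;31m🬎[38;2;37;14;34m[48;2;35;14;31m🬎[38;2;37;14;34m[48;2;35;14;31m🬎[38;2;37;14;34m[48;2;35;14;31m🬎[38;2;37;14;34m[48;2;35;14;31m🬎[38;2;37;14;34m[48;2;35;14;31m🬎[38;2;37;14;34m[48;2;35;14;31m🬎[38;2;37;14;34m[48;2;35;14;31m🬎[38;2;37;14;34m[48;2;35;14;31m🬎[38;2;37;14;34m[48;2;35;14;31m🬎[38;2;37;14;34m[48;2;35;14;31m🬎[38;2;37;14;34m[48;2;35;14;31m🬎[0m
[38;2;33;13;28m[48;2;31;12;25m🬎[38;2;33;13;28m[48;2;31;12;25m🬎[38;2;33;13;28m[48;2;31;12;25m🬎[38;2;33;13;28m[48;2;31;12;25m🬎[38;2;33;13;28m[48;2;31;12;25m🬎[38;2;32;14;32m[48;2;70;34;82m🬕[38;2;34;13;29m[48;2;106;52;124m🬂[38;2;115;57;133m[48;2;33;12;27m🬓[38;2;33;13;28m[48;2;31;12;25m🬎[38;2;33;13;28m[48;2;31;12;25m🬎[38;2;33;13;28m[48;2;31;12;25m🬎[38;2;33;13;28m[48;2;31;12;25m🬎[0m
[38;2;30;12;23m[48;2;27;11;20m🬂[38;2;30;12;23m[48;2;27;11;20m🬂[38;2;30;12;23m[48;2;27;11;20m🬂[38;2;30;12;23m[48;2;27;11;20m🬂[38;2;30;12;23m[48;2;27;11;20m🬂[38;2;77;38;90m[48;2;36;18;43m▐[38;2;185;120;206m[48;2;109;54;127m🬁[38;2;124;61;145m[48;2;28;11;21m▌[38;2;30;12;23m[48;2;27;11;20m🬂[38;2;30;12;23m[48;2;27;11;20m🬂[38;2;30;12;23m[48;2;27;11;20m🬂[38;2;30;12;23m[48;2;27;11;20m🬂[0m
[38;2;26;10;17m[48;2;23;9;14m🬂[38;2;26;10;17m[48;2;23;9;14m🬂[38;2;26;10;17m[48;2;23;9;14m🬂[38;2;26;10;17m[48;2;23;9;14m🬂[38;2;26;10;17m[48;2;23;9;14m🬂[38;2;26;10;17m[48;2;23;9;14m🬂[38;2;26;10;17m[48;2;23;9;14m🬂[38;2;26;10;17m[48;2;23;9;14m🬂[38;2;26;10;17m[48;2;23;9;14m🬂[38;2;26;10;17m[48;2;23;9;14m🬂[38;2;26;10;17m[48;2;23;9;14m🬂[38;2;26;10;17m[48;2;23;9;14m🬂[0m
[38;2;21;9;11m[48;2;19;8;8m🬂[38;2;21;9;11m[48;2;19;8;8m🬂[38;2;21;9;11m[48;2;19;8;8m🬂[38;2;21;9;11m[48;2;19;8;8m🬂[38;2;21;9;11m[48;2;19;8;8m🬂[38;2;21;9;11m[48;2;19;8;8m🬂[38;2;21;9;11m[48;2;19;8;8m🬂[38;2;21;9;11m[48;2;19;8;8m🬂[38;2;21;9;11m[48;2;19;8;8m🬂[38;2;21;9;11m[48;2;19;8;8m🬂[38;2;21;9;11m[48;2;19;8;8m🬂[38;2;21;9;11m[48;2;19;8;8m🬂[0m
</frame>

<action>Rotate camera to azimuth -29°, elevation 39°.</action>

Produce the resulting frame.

<frame>
[38;2;43;17;41m[48;2;40;15;38m🬂[38;2;43;17;41m[48;2;40;15;38m🬂[38;2;43;17;41m[48;2;40;15;38m🬂[38;2;43;17;41m[48;2;40;15;38m🬂[38;2;43;17;41m[48;2;40;15;38m🬂[38;2;43;17;41m[48;2;40;15;38m🬂[38;2;43;17;41m[48;2;40;15;38m🬂[38;2;43;17;41m[48;2;40;15;38m🬂[38;2;43;17;41m[48;2;40;15;38m🬂[38;2;43;17;41m[48;2;40;15;38m🬂[38;2;43;17;41m[48;2;40;15;38m🬂[38;2;43;17;41m[48;2;40;15;38m🬂[0m
[38;2;37;14;34m[48;2;35;14;31m🬎[38;2;37;14;34m[48;2;35;14;31m🬎[38;2;37;14;34m[48;2;35;14;31m🬎[38;2;37;14;34m[48;2;35;14;31m🬎[38;2;37;14;34m[48;2;35;14;31m🬎[38;2;37;14;34m[48;2;35;14;31m🬎[38;2;37;14;34m[48;2;35;14;31m🬎[38;2;37;14;34m[48;2;35;14;31m🬎[38;2;37;14;34m[48;2;35;14;31m🬎[38;2;37;14;34m[48;2;35;14;31m🬎[38;2;37;14;34m[48;2;35;14;31m🬎[38;2;37;14;34m[48;2;35;14;31m🬎[0m
[38;2;33;13;28m[48;2;31;12;25m🬎[38;2;33;13;28m[48;2;31;12;25m🬎[38;2;33;13;28m[48;2;31;12;25m🬎[38;2;33;13;28m[48;2;31;12;25m🬎[38;2;33;13;28m[48;2;31;12;25m🬎[38;2;28;12;27m[48;2;51;25;60m🬕[38;2;34;13;29m[48;2;97;49;113m🬂[38;2;131;65;151m[48;2;33;12;27m🬓[38;2;33;13;28m[48;2;31;12;25m🬎[38;2;33;13;28m[48;2;31;12;25m🬎[38;2;33;13;28m[48;2;31;12;25m🬎[38;2;33;13;28m[48;2;31;12;25m🬎[0m
[38;2;30;12;23m[48;2;27;11;20m🬂[38;2;30;12;23m[48;2;27;11;20m🬂[38;2;30;12;23m[48;2;27;11;20m🬂[38;2;30;12;23m[48;2;27;11;20m🬂[38;2;30;12;23m[48;2;27;11;20m🬂[38;2;22;11;26m[48;2;36;18;42m🬺[38;2;77;38;90m[48;2;43;21;49m🬊[38;2;106;52;123m[48;2;38;16;35m🬄[38;2;30;12;23m[48;2;27;11;20m🬂[38;2;30;12;23m[48;2;27;11;20m🬂[38;2;30;12;23m[48;2;27;11;20m🬂[38;2;30;12;23m[48;2;27;11;20m🬂[0m
[38;2;26;10;17m[48;2;23;9;14m🬂[38;2;26;10;17m[48;2;23;9;14m🬂[38;2;26;10;17m[48;2;23;9;14m🬂[38;2;26;10;17m[48;2;23;9;14m🬂[38;2;26;10;17m[48;2;23;9;14m🬂[38;2;26;10;17m[48;2;23;9;14m🬂[38;2;26;10;17m[48;2;23;9;14m🬂[38;2;26;10;17m[48;2;23;9;14m🬂[38;2;26;10;17m[48;2;23;9;14m🬂[38;2;26;10;17m[48;2;23;9;14m🬂[38;2;26;10;17m[48;2;23;9;14m🬂[38;2;26;10;17m[48;2;23;9;14m🬂[0m
[38;2;21;9;11m[48;2;19;8;8m🬂[38;2;21;9;11m[48;2;19;8;8m🬂[38;2;21;9;11m[48;2;19;8;8m🬂[38;2;21;9;11m[48;2;19;8;8m🬂[38;2;21;9;11m[48;2;19;8;8m🬂[38;2;21;9;11m[48;2;19;8;8m🬂[38;2;21;9;11m[48;2;19;8;8m🬂[38;2;21;9;11m[48;2;19;8;8m🬂[38;2;21;9;11m[48;2;19;8;8m🬂[38;2;21;9;11m[48;2;19;8;8m🬂[38;2;21;9;11m[48;2;19;8;8m🬂[38;2;21;9;11m[48;2;19;8;8m🬂[0m
</frame>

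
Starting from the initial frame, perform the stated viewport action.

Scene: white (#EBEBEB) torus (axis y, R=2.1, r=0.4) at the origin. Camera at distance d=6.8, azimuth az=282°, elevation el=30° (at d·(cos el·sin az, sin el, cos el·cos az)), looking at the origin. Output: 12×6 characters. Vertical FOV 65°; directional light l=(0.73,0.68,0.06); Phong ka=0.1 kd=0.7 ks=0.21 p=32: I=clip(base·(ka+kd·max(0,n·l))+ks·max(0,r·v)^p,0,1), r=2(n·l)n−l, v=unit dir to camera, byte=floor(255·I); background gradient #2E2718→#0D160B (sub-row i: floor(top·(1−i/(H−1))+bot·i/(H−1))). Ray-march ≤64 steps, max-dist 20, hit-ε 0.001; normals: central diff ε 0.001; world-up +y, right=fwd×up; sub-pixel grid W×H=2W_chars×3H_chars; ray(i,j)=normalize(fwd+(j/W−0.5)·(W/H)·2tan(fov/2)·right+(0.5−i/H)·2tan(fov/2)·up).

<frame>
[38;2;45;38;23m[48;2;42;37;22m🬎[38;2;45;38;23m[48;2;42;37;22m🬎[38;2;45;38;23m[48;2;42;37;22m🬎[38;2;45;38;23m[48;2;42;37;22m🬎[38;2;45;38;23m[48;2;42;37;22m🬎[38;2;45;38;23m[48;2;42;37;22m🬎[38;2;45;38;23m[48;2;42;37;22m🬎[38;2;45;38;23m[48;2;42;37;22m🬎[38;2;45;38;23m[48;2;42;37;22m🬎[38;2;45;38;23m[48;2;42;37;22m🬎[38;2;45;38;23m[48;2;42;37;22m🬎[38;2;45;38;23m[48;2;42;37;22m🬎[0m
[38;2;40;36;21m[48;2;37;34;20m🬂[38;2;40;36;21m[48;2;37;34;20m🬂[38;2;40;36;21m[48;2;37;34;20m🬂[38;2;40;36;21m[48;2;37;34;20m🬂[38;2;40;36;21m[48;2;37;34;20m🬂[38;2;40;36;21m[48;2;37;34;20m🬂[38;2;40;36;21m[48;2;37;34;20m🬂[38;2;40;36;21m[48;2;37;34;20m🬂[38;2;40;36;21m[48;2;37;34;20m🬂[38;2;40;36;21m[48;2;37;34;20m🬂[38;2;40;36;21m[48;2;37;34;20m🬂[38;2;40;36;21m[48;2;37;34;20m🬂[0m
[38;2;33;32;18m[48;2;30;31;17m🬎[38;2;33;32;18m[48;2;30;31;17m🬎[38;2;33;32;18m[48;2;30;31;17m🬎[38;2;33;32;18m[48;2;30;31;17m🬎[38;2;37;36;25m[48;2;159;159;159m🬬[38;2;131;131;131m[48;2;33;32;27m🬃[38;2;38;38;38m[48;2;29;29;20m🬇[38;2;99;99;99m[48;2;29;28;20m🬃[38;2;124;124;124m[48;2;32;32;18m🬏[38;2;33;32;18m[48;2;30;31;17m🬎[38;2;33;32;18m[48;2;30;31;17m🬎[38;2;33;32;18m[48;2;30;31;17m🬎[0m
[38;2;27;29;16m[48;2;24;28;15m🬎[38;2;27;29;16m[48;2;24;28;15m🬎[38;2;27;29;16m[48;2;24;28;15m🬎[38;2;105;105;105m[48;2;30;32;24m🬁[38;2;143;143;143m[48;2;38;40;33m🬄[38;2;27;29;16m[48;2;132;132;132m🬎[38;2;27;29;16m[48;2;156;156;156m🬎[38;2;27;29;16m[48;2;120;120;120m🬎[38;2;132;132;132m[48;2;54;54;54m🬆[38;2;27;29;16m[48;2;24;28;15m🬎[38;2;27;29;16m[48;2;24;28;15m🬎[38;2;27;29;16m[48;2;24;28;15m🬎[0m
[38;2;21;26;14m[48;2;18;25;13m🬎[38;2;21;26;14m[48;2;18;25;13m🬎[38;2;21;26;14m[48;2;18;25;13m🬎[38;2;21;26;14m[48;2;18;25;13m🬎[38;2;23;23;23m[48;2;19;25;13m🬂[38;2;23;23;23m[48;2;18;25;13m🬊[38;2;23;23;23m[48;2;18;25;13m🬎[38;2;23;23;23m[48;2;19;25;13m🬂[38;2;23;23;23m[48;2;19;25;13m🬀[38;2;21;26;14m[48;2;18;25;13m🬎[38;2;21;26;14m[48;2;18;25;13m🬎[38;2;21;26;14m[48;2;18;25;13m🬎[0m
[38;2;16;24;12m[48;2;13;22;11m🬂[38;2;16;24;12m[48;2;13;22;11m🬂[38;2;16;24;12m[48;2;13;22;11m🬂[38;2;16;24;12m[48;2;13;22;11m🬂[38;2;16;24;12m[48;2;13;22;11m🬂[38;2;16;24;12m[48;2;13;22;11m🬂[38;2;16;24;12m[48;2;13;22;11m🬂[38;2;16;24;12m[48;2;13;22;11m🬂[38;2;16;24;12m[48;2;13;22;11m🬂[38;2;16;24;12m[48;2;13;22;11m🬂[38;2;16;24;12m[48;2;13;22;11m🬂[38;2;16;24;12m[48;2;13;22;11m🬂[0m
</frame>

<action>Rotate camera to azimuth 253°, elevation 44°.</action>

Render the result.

<frame>
[38;2;45;38;23m[48;2;42;37;22m🬎[38;2;45;38;23m[48;2;42;37;22m🬎[38;2;45;38;23m[48;2;42;37;22m🬎[38;2;45;38;23m[48;2;42;37;22m🬎[38;2;45;38;23m[48;2;42;37;22m🬎[38;2;45;38;23m[48;2;42;37;22m🬎[38;2;45;38;23m[48;2;42;37;22m🬎[38;2;45;38;23m[48;2;42;37;22m🬎[38;2;45;38;23m[48;2;42;37;22m🬎[38;2;45;38;23m[48;2;42;37;22m🬎[38;2;45;38;23m[48;2;42;37;22m🬎[38;2;45;38;23m[48;2;42;37;22m🬎[0m
[38;2;40;36;21m[48;2;37;34;20m🬂[38;2;40;36;21m[48;2;37;34;20m🬂[38;2;40;36;21m[48;2;37;34;20m🬂[38;2;40;36;21m[48;2;37;34;20m🬂[38;2;40;36;21m[48;2;37;34;20m🬂[38;2;40;36;21m[48;2;37;34;20m🬂[38;2;40;36;21m[48;2;37;34;20m🬂[38;2;40;36;21m[48;2;37;34;20m🬂[38;2;40;36;21m[48;2;37;34;20m🬂[38;2;40;36;21m[48;2;37;34;20m🬂[38;2;40;36;21m[48;2;37;34;20m🬂[38;2;40;36;21m[48;2;37;34;20m🬂[0m
[38;2;33;32;18m[48;2;30;31;17m🬎[38;2;33;32;18m[48;2;30;31;17m🬎[38;2;33;32;18m[48;2;30;31;17m🬎[38;2;33;32;18m[48;2;30;31;17m🬎[38;2;97;97;97m[48;2;30;30;19m🬖[38;2;159;159;159m[48;2;28;28;19m🬁[38;2;143;143;143m[48;2;26;27;20m🬂[38;2;28;28;20m[48;2;106;106;106m🬴[38;2;164;164;164m[48;2;32;32;18m🬏[38;2;33;32;18m[48;2;30;31;17m🬎[38;2;33;32;18m[48;2;30;31;17m🬎[38;2;33;32;18m[48;2;30;31;17m🬎[0m
[38;2;27;29;16m[48;2;24;28;15m🬎[38;2;27;29;16m[48;2;24;28;15m🬎[38;2;27;29;16m[48;2;24;28;15m🬎[38;2;119;119;119m[48;2;31;33;24m🬉[38;2;27;29;16m[48;2;131;131;131m🬉[38;2;27;29;16m[48;2;24;28;15m🬎[38;2;27;29;16m[48;2;24;28;15m🬎[38;2;26;29;16m[48;2;176;176;176m🬝[38;2;132;132;132m[48;2;55;55;55m🬕[38;2;27;29;16m[48;2;24;28;15m🬎[38;2;27;29;16m[48;2;24;28;15m🬎[38;2;27;29;16m[48;2;24;28;15m🬎[0m
[38;2;21;26;14m[48;2;18;25;13m🬎[38;2;21;26;14m[48;2;18;25;13m🬎[38;2;21;26;14m[48;2;18;25;13m🬎[38;2;21;26;14m[48;2;18;25;13m🬎[38;2;96;96;96m[48;2;23;27;20m🬁[38;2;163;163;163m[48;2;24;28;22m🬂[38;2;170;170;170m[48;2;30;32;29m🬂[38;2;113;113;113m[48;2;20;24;18m🬂[38;2;23;23;23m[48;2;19;25;13m🬀[38;2;21;26;14m[48;2;18;25;13m🬎[38;2;21;26;14m[48;2;18;25;13m🬎[38;2;21;26;14m[48;2;18;25;13m🬎[0m
[38;2;16;24;12m[48;2;13;22;11m🬂[38;2;16;24;12m[48;2;13;22;11m🬂[38;2;16;24;12m[48;2;13;22;11m🬂[38;2;16;24;12m[48;2;13;22;11m🬂[38;2;16;24;12m[48;2;13;22;11m🬂[38;2;16;24;12m[48;2;13;22;11m🬂[38;2;16;24;12m[48;2;13;22;11m🬂[38;2;16;24;12m[48;2;13;22;11m🬂[38;2;16;24;12m[48;2;13;22;11m🬂[38;2;16;24;12m[48;2;13;22;11m🬂[38;2;16;24;12m[48;2;13;22;11m🬂[38;2;16;24;12m[48;2;13;22;11m🬂[0m
</frame>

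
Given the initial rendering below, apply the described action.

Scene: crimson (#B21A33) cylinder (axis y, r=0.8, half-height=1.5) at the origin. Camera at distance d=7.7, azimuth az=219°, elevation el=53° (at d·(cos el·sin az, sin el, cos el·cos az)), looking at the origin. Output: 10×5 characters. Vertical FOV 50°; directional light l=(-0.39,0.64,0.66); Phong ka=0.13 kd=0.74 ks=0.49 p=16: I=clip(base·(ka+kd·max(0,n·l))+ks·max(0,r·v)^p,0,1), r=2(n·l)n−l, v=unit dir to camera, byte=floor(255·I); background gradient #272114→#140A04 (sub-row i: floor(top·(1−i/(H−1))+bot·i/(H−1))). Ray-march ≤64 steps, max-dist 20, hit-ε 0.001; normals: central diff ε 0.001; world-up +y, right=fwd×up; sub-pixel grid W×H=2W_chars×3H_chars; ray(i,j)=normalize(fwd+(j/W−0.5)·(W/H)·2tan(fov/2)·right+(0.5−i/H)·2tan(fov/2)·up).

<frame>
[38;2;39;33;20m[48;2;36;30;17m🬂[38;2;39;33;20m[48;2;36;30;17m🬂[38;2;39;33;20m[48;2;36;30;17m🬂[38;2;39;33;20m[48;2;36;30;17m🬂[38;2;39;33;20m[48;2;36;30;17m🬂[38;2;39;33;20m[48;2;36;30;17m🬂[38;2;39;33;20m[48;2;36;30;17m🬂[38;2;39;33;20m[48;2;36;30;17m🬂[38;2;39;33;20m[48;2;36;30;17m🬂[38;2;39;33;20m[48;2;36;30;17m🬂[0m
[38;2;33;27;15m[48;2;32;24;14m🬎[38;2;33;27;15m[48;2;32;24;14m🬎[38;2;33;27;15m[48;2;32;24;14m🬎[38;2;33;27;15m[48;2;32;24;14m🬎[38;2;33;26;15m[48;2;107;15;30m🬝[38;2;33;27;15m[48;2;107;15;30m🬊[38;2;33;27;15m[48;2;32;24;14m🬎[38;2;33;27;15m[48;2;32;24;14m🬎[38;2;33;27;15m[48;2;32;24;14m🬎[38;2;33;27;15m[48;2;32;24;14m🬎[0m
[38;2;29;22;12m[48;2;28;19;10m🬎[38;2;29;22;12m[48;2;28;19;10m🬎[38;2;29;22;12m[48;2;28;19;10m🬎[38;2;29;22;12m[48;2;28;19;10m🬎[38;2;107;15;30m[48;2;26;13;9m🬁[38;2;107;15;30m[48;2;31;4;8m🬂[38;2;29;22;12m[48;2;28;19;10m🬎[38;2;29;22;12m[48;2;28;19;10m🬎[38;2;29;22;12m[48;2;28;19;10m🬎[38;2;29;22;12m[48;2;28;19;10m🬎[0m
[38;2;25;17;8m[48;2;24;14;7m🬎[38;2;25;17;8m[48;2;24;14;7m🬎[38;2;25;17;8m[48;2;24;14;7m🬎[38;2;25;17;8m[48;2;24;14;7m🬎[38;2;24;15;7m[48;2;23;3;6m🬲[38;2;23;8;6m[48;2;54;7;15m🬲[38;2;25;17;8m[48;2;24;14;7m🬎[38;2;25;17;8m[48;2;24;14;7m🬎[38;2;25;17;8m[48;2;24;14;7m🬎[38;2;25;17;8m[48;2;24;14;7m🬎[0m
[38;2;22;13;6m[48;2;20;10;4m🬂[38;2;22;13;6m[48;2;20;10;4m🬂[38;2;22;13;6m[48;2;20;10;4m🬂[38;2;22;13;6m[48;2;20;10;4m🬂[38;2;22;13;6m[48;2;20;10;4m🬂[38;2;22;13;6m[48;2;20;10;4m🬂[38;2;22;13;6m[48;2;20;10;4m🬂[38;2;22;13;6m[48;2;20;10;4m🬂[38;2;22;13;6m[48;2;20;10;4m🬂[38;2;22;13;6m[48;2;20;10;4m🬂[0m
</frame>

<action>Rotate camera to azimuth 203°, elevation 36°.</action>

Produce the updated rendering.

<frame>
[38;2;39;33;20m[48;2;36;30;17m🬂[38;2;39;33;20m[48;2;36;30;17m🬂[38;2;39;33;20m[48;2;36;30;17m🬂[38;2;39;33;20m[48;2;36;30;17m🬂[38;2;39;33;20m[48;2;36;30;17m🬂[38;2;39;33;20m[48;2;36;30;17m🬂[38;2;39;33;20m[48;2;36;30;17m🬂[38;2;39;33;20m[48;2;36;30;17m🬂[38;2;39;33;20m[48;2;36;30;17m🬂[38;2;39;33;20m[48;2;36;30;17m🬂[0m
[38;2;33;27;15m[48;2;32;24;14m🬎[38;2;33;27;15m[48;2;32;24;14m🬎[38;2;33;27;15m[48;2;32;24;14m🬎[38;2;33;27;15m[48;2;32;24;14m🬎[38;2;107;15;30m[48;2;33;26;15m🬦[38;2;34;28;16m[48;2;107;15;31m🬂[38;2;33;27;15m[48;2;32;24;14m🬎[38;2;33;27;15m[48;2;32;24;14m🬎[38;2;33;27;15m[48;2;32;24;14m🬎[38;2;33;27;15m[48;2;32;24;14m🬎[0m
[38;2;29;22;12m[48;2;28;19;10m🬎[38;2;29;22;12m[48;2;28;19;10m🬎[38;2;29;22;12m[48;2;28;19;10m🬎[38;2;29;22;12m[48;2;28;19;10m🬎[38;2;29;21;11m[48;2;23;3;6m▌[38;2;23;3;6m[48;2;23;3;6m [38;2;29;22;12m[48;2;28;19;10m🬎[38;2;29;22;12m[48;2;28;19;10m🬎[38;2;29;22;12m[48;2;28;19;10m🬎[38;2;29;22;12m[48;2;28;19;10m🬎[0m
[38;2;25;17;8m[48;2;24;14;7m🬎[38;2;25;17;8m[48;2;24;14;7m🬎[38;2;25;17;8m[48;2;24;14;7m🬎[38;2;25;17;8m[48;2;24;14;7m🬎[38;2;24;15;7m[48;2;23;3;6m🬲[38;2;23;3;6m[48;2;24;14;7m🬎[38;2;25;17;8m[48;2;24;14;7m🬎[38;2;25;17;8m[48;2;24;14;7m🬎[38;2;25;17;8m[48;2;24;14;7m🬎[38;2;25;17;8m[48;2;24;14;7m🬎[0m
[38;2;22;13;6m[48;2;20;10;4m🬂[38;2;22;13;6m[48;2;20;10;4m🬂[38;2;22;13;6m[48;2;20;10;4m🬂[38;2;22;13;6m[48;2;20;10;4m🬂[38;2;22;13;6m[48;2;20;10;4m🬂[38;2;22;13;6m[48;2;20;10;4m🬂[38;2;22;13;6m[48;2;20;10;4m🬂[38;2;22;13;6m[48;2;20;10;4m🬂[38;2;22;13;6m[48;2;20;10;4m🬂[38;2;22;13;6m[48;2;20;10;4m🬂[0m
</frame>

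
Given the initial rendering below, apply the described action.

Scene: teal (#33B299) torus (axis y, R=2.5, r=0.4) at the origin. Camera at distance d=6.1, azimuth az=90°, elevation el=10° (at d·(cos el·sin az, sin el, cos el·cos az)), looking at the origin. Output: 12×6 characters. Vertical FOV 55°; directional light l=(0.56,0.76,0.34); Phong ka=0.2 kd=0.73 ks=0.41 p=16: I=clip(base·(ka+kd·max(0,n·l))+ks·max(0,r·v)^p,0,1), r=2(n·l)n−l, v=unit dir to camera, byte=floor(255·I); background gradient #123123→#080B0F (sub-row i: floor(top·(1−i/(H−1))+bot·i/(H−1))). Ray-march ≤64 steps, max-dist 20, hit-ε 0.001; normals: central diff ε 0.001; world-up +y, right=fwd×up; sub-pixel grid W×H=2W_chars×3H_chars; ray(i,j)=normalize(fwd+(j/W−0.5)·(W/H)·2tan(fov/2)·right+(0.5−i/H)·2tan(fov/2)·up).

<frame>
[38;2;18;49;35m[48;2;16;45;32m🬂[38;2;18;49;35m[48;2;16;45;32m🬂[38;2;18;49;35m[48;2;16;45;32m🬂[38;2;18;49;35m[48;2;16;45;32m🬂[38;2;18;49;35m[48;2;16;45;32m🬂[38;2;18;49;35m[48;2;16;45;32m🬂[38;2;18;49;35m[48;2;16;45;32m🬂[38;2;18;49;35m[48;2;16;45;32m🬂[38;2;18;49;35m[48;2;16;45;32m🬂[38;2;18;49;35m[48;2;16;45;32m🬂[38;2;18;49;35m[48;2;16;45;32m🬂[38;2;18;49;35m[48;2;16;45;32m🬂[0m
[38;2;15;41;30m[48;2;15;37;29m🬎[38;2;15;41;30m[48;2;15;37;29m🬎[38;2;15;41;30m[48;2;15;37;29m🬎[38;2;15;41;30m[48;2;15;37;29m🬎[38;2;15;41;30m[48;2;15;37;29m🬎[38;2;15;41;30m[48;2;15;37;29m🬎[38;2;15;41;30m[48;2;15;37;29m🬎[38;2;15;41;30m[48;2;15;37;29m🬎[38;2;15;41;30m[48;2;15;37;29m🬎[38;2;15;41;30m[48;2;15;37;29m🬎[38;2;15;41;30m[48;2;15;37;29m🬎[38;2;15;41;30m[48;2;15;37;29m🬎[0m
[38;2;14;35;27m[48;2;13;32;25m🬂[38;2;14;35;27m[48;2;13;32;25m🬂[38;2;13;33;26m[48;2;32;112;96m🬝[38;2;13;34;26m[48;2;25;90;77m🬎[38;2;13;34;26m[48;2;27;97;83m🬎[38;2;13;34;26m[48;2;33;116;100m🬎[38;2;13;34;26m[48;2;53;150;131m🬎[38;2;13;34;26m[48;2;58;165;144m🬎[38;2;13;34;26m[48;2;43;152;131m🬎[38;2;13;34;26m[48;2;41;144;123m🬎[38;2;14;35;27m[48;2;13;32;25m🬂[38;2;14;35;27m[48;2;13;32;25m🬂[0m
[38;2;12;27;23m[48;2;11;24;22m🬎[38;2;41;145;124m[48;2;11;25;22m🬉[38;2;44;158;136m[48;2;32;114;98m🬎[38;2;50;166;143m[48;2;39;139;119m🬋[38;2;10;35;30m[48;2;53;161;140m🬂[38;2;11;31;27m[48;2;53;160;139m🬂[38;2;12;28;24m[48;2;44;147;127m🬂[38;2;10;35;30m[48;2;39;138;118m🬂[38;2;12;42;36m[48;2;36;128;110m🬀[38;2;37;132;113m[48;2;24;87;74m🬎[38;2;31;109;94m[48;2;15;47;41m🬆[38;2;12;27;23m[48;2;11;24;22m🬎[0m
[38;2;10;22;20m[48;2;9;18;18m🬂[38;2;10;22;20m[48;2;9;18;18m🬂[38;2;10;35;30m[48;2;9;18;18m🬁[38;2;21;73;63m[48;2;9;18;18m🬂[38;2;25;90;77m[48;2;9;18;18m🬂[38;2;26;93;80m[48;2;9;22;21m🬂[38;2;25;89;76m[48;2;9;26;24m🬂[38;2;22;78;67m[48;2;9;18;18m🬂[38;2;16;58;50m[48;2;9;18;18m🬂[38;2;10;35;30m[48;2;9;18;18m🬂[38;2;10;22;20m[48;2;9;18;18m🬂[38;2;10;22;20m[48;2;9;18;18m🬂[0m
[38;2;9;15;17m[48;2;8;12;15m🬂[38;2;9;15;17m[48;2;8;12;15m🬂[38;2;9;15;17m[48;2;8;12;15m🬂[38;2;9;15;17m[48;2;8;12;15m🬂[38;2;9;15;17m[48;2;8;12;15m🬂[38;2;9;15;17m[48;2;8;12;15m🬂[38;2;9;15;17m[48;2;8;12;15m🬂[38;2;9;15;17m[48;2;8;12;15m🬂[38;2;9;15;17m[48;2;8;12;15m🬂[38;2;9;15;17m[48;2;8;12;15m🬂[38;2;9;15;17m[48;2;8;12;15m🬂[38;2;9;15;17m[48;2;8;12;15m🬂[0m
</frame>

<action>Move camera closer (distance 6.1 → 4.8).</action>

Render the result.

<frame>
[38;2;18;49;35m[48;2;16;45;32m🬂[38;2;18;49;35m[48;2;16;45;32m🬂[38;2;18;49;35m[48;2;16;45;32m🬂[38;2;18;49;35m[48;2;16;45;32m🬂[38;2;18;49;35m[48;2;16;45;32m🬂[38;2;18;49;35m[48;2;16;45;32m🬂[38;2;18;49;35m[48;2;16;45;32m🬂[38;2;18;49;35m[48;2;16;45;32m🬂[38;2;18;49;35m[48;2;16;45;32m🬂[38;2;18;49;35m[48;2;16;45;32m🬂[38;2;18;49;35m[48;2;16;45;32m🬂[38;2;18;49;35m[48;2;16;45;32m🬂[0m
[38;2;15;41;30m[48;2;15;37;29m🬎[38;2;15;41;30m[48;2;15;37;29m🬎[38;2;15;41;30m[48;2;15;37;29m🬎[38;2;15;41;30m[48;2;15;37;29m🬎[38;2;15;41;30m[48;2;15;37;29m🬎[38;2;15;41;30m[48;2;15;37;29m🬎[38;2;15;41;30m[48;2;15;37;29m🬎[38;2;15;41;30m[48;2;15;37;29m🬎[38;2;15;41;30m[48;2;15;37;29m🬎[38;2;15;41;30m[48;2;15;37;29m🬎[38;2;15;41;30m[48;2;15;37;29m🬎[38;2;15;41;30m[48;2;15;37;29m🬎[0m
[38;2;14;35;27m[48;2;13;32;25m🬂[38;2;13;34;26m[48;2;28;99;85m🬎[38;2;13;34;26m[48;2;19;70;60m🬎[38;2;13;34;26m[48;2;20;71;61m🬎[38;2;13;34;26m[48;2;24;85;73m🬎[38;2;13;34;26m[48;2;29;102;88m🬎[38;2;13;34;26m[48;2;34;120;102m🬎[38;2;13;34;26m[48;2;39;134;115m🬎[38;2;13;34;26m[48;2;40;141;121m🬎[38;2;13;34;26m[48;2;40;140;121m🬎[38;2;13;34;26m[48;2;38;134;115m🬎[38;2;38;134;115m[48;2;13;33;26m🬏[0m
[38;2;46;162;139m[48;2;42;147;126m🬎[38;2;43;153;132m[48;2;46;162;140m🬒[38;2;38;136;117m[48;2;49;165;142m🬂[38;2;10;35;30m[48;2;67;182;159m🬂[38;2;10;35;30m[48;2;86;200;178m🬂[38;2;12;28;24m[48;2;77;190;167m🬂[38;2;12;28;24m[48;2;55;166;144m🬂[38;2;11;31;27m[48;2;45;154;132m🬂[38;2;11;40;34m[48;2;42;148;128m🬂[38;2;18;63;54m[48;2;40;141;121m🬀[38;2;40;140;120m[48;2;37;130;111m🬎[38;2;38;134;115m[48;2;32;114;97m🬎[0m
[38;2;29;104;89m[48;2;9;17;18m🬊[38;2;34;119;102m[48;2;11;32;29m🬎[38;2;36;130;111m[48;2;20;73;62m🬎[38;2;40;136;117m[48;2;24;87;74m🬎[38;2;60;163;143m[48;2;30;107;92m🬂[38;2;59;161;141m[48;2;30;107;92m🬂[38;2;41;137;118m[48;2;28;99;85m🬆[38;2;35;125;108m[48;2;23;84;72m🬎[38;2;34;119;102m[48;2;21;74;63m🬎[38;2;30;109;94m[48;2;16;58;50m🬎[38;2;26;94;81m[48;2;10;37;32m🬎[38;2;22;78;67m[48;2;9;23;22m🬆[0m
[38;2;9;15;17m[48;2;8;12;15m🬂[38;2;9;15;17m[48;2;8;12;15m🬂[38;2;9;15;17m[48;2;8;12;15m🬂[38;2;10;35;30m[48;2;8;12;15m🬁[38;2;10;36;30m[48;2;8;12;15m🬂[38;2;11;40;35m[48;2;8;12;15m🬂[38;2;11;39;34m[48;2;8;12;15m🬂[38;2;10;35;30m[48;2;8;12;15m🬂[38;2;10;35;30m[48;2;8;12;15m🬂[38;2;9;15;17m[48;2;8;12;15m🬂[38;2;9;15;17m[48;2;8;12;15m🬂[38;2;9;15;17m[48;2;8;12;15m🬂[0m
</frame>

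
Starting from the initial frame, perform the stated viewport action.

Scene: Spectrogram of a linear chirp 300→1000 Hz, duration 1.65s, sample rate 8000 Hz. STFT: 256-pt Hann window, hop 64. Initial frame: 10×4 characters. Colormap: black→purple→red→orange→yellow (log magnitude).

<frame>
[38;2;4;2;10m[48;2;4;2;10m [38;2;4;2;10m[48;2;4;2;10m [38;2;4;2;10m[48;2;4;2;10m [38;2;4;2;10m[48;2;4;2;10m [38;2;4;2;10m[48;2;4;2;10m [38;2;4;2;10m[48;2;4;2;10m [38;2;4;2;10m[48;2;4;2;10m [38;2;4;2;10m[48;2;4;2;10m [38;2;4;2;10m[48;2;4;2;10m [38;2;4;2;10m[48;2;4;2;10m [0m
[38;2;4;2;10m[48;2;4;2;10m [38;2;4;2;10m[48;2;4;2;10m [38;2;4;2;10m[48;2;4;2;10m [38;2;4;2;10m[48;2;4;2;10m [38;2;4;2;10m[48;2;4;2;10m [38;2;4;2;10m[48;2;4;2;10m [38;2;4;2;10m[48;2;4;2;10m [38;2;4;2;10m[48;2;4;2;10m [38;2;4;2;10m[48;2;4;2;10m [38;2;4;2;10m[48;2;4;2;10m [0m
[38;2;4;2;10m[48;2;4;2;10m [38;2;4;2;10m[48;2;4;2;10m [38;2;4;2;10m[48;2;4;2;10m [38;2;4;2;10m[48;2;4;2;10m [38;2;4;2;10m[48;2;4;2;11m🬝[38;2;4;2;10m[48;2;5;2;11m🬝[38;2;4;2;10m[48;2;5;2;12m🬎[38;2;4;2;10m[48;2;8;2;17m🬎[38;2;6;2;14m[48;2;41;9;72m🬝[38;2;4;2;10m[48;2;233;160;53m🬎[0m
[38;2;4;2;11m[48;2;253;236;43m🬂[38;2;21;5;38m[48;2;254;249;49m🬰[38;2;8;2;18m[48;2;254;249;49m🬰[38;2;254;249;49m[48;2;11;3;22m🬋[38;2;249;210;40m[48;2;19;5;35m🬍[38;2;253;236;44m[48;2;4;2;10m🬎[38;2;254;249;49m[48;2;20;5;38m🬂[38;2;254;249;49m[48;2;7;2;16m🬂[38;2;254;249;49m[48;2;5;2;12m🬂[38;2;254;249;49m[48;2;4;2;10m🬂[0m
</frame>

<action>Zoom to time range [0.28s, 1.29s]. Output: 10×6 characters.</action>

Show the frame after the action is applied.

<frame>
[38;2;4;2;10m[48;2;4;2;10m [38;2;4;2;10m[48;2;4;2;10m [38;2;4;2;10m[48;2;4;2;10m [38;2;4;2;10m[48;2;4;2;10m [38;2;4;2;10m[48;2;4;2;10m [38;2;4;2;10m[48;2;4;2;10m [38;2;4;2;10m[48;2;4;2;10m [38;2;4;2;10m[48;2;4;2;10m [38;2;4;2;10m[48;2;4;2;10m [38;2;4;2;10m[48;2;4;2;10m [0m
[38;2;4;2;10m[48;2;4;2;10m [38;2;4;2;10m[48;2;4;2;10m [38;2;4;2;10m[48;2;4;2;10m [38;2;4;2;10m[48;2;4;2;10m [38;2;4;2;10m[48;2;4;2;10m [38;2;4;2;10m[48;2;4;2;10m [38;2;4;2;10m[48;2;4;2;10m [38;2;4;2;10m[48;2;4;2;10m [38;2;4;2;10m[48;2;4;2;10m [38;2;4;2;10m[48;2;4;2;10m [0m
[38;2;4;2;10m[48;2;4;2;10m [38;2;4;2;10m[48;2;4;2;10m [38;2;4;2;10m[48;2;4;2;10m [38;2;4;2;10m[48;2;4;2;10m [38;2;4;2;10m[48;2;4;2;10m [38;2;4;2;10m[48;2;4;2;10m [38;2;4;2;10m[48;2;4;2;10m [38;2;4;2;10m[48;2;4;2;10m [38;2;4;2;10m[48;2;4;2;10m [38;2;4;2;10m[48;2;4;2;10m [0m
[38;2;4;2;10m[48;2;4;2;10m [38;2;4;2;10m[48;2;4;2;10m [38;2;4;2;10m[48;2;4;2;10m [38;2;4;2;10m[48;2;4;2;10m [38;2;4;2;10m[48;2;4;2;10m [38;2;4;2;10m[48;2;4;2;10m [38;2;4;2;10m[48;2;4;2;10m [38;2;4;2;10m[48;2;4;2;10m [38;2;4;2;10m[48;2;4;2;10m [38;2;4;2;10m[48;2;4;2;10m [0m
[38;2;4;2;10m[48;2;5;2;12m🬎[38;2;4;2;10m[48;2;7;2;15m🬎[38;2;4;2;10m[48;2;11;3;22m🬎[38;2;6;2;13m[48;2;24;6;43m🬝[38;2;4;2;10m[48;2;61;14;80m🬎[38;2;4;2;11m[48;2;252;191;26m🬎[38;2;5;2;12m[48;2;254;248;49m🬎[38;2;6;2;14m[48;2;254;249;49m🬎[38;2;10;3;21m[48;2;254;248;49m🬎[38;2;21;5;38m[48;2;254;249;49m🬎[0m
[38;2;253;236;44m[48;2;6;2;14m🬎[38;2;242;191;47m[48;2;5;2;12m🬎[38;2;254;248;48m[48;2;21;5;38m🬂[38;2;254;248;49m[48;2;11;3;22m🬂[38;2;254;249;49m[48;2;6;2;14m🬂[38;2;254;248;48m[48;2;5;2;12m🬂[38;2;252;194;27m[48;2;4;2;11m🬂[38;2;69;16;85m[48;2;4;2;10m🬂[38;2;19;5;35m[48;2;4;2;10m🬂[38;2;11;3;22m[48;2;4;2;10m🬂[0m
</frame>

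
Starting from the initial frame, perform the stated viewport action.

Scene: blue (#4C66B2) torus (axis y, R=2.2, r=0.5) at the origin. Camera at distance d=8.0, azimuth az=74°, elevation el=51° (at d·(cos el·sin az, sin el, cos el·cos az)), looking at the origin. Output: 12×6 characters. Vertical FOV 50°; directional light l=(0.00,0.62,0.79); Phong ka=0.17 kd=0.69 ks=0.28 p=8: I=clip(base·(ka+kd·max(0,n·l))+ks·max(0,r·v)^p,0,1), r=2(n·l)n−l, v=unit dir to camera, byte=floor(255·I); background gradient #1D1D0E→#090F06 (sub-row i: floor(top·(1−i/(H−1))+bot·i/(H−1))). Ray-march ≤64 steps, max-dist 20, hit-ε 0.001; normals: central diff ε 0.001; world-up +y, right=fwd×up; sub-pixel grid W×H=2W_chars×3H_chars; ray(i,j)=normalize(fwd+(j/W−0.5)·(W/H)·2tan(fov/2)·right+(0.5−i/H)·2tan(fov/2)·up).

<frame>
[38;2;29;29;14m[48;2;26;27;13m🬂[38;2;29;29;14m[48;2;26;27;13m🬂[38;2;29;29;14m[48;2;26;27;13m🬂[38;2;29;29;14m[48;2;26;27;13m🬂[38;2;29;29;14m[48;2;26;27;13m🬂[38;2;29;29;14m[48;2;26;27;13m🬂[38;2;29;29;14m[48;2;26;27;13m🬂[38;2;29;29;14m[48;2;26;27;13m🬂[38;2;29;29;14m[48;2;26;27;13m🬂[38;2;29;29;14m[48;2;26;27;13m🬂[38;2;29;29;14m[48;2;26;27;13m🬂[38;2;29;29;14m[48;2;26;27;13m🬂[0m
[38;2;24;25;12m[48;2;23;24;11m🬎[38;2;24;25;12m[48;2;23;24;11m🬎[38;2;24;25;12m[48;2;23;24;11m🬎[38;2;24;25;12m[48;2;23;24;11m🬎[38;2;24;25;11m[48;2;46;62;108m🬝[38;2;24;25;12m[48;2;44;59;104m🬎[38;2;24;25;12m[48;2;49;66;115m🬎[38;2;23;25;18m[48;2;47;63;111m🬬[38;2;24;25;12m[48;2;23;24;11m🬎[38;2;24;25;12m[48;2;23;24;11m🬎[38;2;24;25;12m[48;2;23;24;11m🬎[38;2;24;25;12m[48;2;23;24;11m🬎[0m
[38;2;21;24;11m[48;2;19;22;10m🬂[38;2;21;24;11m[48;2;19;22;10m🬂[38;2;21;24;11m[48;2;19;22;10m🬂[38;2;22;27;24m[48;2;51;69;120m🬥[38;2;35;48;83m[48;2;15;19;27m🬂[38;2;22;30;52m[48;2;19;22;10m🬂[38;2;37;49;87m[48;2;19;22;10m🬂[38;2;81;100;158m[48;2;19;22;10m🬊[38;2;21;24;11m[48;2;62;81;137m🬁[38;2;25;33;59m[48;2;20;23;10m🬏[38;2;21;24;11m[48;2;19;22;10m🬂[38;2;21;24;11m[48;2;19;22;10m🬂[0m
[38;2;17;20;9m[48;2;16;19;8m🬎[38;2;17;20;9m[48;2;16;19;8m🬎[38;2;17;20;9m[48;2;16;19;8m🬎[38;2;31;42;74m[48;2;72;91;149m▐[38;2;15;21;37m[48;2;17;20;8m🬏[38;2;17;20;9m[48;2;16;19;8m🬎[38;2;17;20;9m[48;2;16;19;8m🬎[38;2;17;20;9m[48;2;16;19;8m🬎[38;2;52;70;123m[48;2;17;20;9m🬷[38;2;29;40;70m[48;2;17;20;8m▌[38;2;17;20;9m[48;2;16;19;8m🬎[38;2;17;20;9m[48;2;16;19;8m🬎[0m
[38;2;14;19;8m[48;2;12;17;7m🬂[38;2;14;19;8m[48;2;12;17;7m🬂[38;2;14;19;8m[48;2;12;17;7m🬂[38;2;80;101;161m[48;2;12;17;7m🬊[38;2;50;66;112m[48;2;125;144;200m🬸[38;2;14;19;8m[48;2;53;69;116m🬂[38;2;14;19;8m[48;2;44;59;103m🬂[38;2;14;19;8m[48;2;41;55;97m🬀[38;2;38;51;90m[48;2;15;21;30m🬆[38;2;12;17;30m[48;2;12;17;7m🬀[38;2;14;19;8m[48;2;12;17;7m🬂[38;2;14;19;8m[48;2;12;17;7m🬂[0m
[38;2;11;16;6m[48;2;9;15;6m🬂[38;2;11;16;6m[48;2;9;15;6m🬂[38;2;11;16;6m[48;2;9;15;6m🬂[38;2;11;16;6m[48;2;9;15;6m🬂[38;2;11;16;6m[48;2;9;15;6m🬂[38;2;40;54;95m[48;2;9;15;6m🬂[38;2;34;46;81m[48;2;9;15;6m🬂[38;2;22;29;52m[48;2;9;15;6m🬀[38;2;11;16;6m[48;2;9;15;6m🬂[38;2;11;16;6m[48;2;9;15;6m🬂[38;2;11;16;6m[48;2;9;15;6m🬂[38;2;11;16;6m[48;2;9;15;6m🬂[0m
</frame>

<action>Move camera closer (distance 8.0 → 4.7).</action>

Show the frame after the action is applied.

<frame>
[38;2;29;29;14m[48;2;26;27;13m🬂[38;2;29;29;14m[48;2;26;27;13m🬂[38;2;29;29;14m[48;2;26;27;13m🬂[38;2;29;29;14m[48;2;26;27;13m🬂[38;2;29;29;14m[48;2;26;27;13m🬂[38;2;27;28;13m[48;2;43;57;100m🬝[38;2;28;28;13m[48;2;41;55;97m🬎[38;2;29;29;14m[48;2;26;27;13m🬂[38;2;29;29;14m[48;2;26;27;13m🬂[38;2;29;29;14m[48;2;26;27;13m🬂[38;2;29;29;14m[48;2;26;27;13m🬂[38;2;29;29;14m[48;2;26;27;13m🬂[0m
[38;2;24;25;12m[48;2;23;24;11m🬎[38;2;24;25;12m[48;2;23;24;11m🬎[38;2;24;25;12m[48;2;42;57;99m🬆[38;2;19;23;30m[48;2;38;52;91m🬮[38;2;41;55;96m[48;2;18;25;45m🬂[38;2;37;50;88m[48;2;16;23;40m🬊[38;2;45;59;103m[48;2;16;21;38m🬎[38;2;75;93;147m[48;2;46;62;107m🬈[38;2;56;73;125m[48;2;117;137;198m🬙[38;2;29;34;38m[48;2;71;91;149m🬊[38;2;44;59;104m[48;2;24;25;11m🬏[38;2;24;25;12m[48;2;23;24;11m🬎[0m
[38;2;20;23;10m[48;2;62;83;145m🬝[38;2;23;29;36m[48;2;45;61;106m🬟[38;2;30;41;72m[48;2;13;18;33m🬀[38;2;12;17;30m[48;2;19;22;10m🬆[38;2;12;17;30m[48;2;19;22;10m🬀[38;2;21;24;11m[48;2;19;22;10m🬂[38;2;21;24;11m[48;2;19;22;10m🬂[38;2;21;24;11m[48;2;19;22;10m🬂[38;2;44;59;103m[48;2;19;22;10m🬂[38;2;70;92;154m[48;2;19;22;10m🬬[38;2;48;64;113m[48;2;62;83;144m🬉[38;2;20;23;18m[48;2;40;54;94m🬨[0m
[38;2;17;20;9m[48;2;65;84;143m🬄[38;2;21;29;51m[48;2;40;53;93m▐[38;2;12;17;30m[48;2;16;19;8m🬕[38;2;17;20;9m[48;2;16;19;8m🬎[38;2;17;20;9m[48;2;16;19;8m🬎[38;2;17;20;9m[48;2;16;19;8m🬎[38;2;17;20;9m[48;2;16;19;8m🬎[38;2;17;20;9m[48;2;16;19;8m🬎[38;2;17;20;9m[48;2;16;19;8m🬎[38;2;53;71;124m[48;2;16;19;8m🬁[38;2;61;82;144m[48;2;57;76;134m🬄[38;2;34;46;80m[48;2;49;66;115m▐[0m
[38;2;78;98;159m[48;2;12;17;7m🬬[38;2;40;53;92m[48;2;78;95;146m🬨[38;2;16;22;39m[48;2;34;46;80m🬬[38;2;13;18;7m[48;2;12;17;30m🬬[38;2;14;19;8m[48;2;12;17;7m🬂[38;2;14;19;8m[48;2;12;17;7m🬂[38;2;14;19;8m[48;2;12;17;7m🬂[38;2;14;19;8m[48;2;12;17;7m🬂[38;2;14;19;8m[48;2;12;17;7m🬂[38;2;13;18;7m[48;2;48;64;112m🬄[38;2;52;70;124m[48;2;48;64;113m🬆[38;2;42;57;100m[48;2;31;42;74m▌[0m
[38;2;64;86;148m[48;2;9;15;6m🬉[38;2;110;130;187m[48;2;71;90;146m🬪[38;2;42;57;98m[48;2;98;116;167m🬊[38;2;26;35;62m[48;2;47;62;105m🬊[38;2;11;16;18m[48;2;34;45;79m🬂[38;2;11;16;6m[48;2;30;40;70m🬂[38;2;11;16;6m[48;2;32;43;75m🬂[38;2;11;16;6m[48;2;39;52;92m🬂[38;2;32;43;76m[48;2;43;59;103m🬀[38;2;46;62;109m[48;2;43;58;102m🬎[38;2;43;58;102m[48;2;35;48;85m🬆[38;2;26;35;62m[48;2;10;16;18m🬕[0m
</frame>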